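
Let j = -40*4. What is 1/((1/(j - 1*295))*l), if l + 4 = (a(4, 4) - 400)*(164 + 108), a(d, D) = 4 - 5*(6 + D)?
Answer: 35/9332 ≈ 0.0037505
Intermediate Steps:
j = -160
a(d, D) = -26 - 5*D (a(d, D) = 4 - (30 + 5*D) = 4 + (-30 - 5*D) = -26 - 5*D)
l = -121316 (l = -4 + ((-26 - 5*4) - 400)*(164 + 108) = -4 + ((-26 - 20) - 400)*272 = -4 + (-46 - 400)*272 = -4 - 446*272 = -4 - 121312 = -121316)
1/((1/(j - 1*295))*l) = 1/(1/(-160 - 1*295)*(-121316)) = -1/121316/1/(-160 - 295) = -1/121316/1/(-455) = -1/121316/(-1/455) = -455*(-1/121316) = 35/9332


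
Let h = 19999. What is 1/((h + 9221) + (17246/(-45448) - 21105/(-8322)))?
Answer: 1658852/48475232891 ≈ 3.4221e-5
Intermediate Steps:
1/((h + 9221) + (17246/(-45448) - 21105/(-8322))) = 1/((19999 + 9221) + (17246/(-45448) - 21105/(-8322))) = 1/(29220 + (17246*(-1/45448) - 21105*(-1/8322))) = 1/(29220 + (-8623/22724 + 7035/2774)) = 1/(29220 + 3577451/1658852) = 1/(48475232891/1658852) = 1658852/48475232891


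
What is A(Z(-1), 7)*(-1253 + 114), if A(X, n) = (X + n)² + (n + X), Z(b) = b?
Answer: -47838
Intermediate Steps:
A(X, n) = X + n + (X + n)² (A(X, n) = (X + n)² + (X + n) = X + n + (X + n)²)
A(Z(-1), 7)*(-1253 + 114) = (-1 + 7 + (-1 + 7)²)*(-1253 + 114) = (-1 + 7 + 6²)*(-1139) = (-1 + 7 + 36)*(-1139) = 42*(-1139) = -47838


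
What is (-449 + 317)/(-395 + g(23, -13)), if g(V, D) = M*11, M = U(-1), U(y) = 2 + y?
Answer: 11/32 ≈ 0.34375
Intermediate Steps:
M = 1 (M = 2 - 1 = 1)
g(V, D) = 11 (g(V, D) = 1*11 = 11)
(-449 + 317)/(-395 + g(23, -13)) = (-449 + 317)/(-395 + 11) = -132/(-384) = -132*(-1/384) = 11/32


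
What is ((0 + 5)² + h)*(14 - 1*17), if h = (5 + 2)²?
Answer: -222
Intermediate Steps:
h = 49 (h = 7² = 49)
((0 + 5)² + h)*(14 - 1*17) = ((0 + 5)² + 49)*(14 - 1*17) = (5² + 49)*(14 - 17) = (25 + 49)*(-3) = 74*(-3) = -222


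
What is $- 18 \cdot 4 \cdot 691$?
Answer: $-49752$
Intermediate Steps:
$- 18 \cdot 4 \cdot 691 = \left(-18\right) 2764 = -49752$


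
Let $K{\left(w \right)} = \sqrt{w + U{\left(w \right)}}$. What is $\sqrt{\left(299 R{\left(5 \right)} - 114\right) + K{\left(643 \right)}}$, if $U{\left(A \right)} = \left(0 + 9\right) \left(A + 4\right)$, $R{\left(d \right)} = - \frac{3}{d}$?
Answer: $\frac{\sqrt{-7335 + 25 \sqrt{6466}}}{5} \approx 14.594 i$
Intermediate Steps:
$U{\left(A \right)} = 36 + 9 A$ ($U{\left(A \right)} = 9 \left(4 + A\right) = 36 + 9 A$)
$K{\left(w \right)} = \sqrt{36 + 10 w}$ ($K{\left(w \right)} = \sqrt{w + \left(36 + 9 w\right)} = \sqrt{36 + 10 w}$)
$\sqrt{\left(299 R{\left(5 \right)} - 114\right) + K{\left(643 \right)}} = \sqrt{\left(299 \left(- \frac{3}{5}\right) - 114\right) + \sqrt{36 + 10 \cdot 643}} = \sqrt{\left(299 \left(\left(-3\right) \frac{1}{5}\right) - 114\right) + \sqrt{36 + 6430}} = \sqrt{\left(299 \left(- \frac{3}{5}\right) - 114\right) + \sqrt{6466}} = \sqrt{\left(- \frac{897}{5} - 114\right) + \sqrt{6466}} = \sqrt{- \frac{1467}{5} + \sqrt{6466}}$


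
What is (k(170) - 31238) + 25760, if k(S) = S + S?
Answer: -5138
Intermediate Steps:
k(S) = 2*S
(k(170) - 31238) + 25760 = (2*170 - 31238) + 25760 = (340 - 31238) + 25760 = -30898 + 25760 = -5138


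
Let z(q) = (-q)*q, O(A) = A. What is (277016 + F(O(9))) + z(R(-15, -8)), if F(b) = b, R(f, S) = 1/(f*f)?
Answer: 14024390624/50625 ≈ 2.7703e+5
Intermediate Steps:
R(f, S) = f⁻²
z(q) = -q²
(277016 + F(O(9))) + z(R(-15, -8)) = (277016 + 9) - ((-15)⁻²)² = 277025 - (1/225)² = 277025 - 1*1/50625 = 277025 - 1/50625 = 14024390624/50625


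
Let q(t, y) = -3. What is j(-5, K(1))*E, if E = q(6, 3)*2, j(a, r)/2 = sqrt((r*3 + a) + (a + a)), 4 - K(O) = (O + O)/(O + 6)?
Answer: -36*I*sqrt(21)/7 ≈ -23.568*I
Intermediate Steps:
K(O) = 4 - 2*O/(6 + O) (K(O) = 4 - (O + O)/(O + 6) = 4 - 2*O/(6 + O))
j(a, r) = 2*sqrt(3*a + 3*r) (j(a, r) = 2*sqrt((r*3 + a) + (a + a)) = 2*sqrt((3*r + a) + 2*a) = 2*sqrt((a + 3*r) + 2*a) = 2*sqrt(3*a + 3*r))
E = -6 (E = -3*2 = -6)
j(-5, K(1))*E = (2*sqrt(3*(-5) + 3*(2*(12 + 1)/(6 + 1))))*(-6) = (2*sqrt(-15 + 3*(2*13/7)))*(-6) = (2*sqrt(-15 + 3*(2*(1/7)*13)))*(-6) = (2*sqrt(-15 + 3*(26/7)))*(-6) = (2*sqrt(-15 + 78/7))*(-6) = (2*sqrt(-27/7))*(-6) = (2*(3*I*sqrt(21)/7))*(-6) = (6*I*sqrt(21)/7)*(-6) = -36*I*sqrt(21)/7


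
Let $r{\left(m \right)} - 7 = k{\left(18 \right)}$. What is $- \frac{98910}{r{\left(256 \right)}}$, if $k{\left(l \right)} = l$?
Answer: $- \frac{19782}{5} \approx -3956.4$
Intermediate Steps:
$r{\left(m \right)} = 25$ ($r{\left(m \right)} = 7 + 18 = 25$)
$- \frac{98910}{r{\left(256 \right)}} = - \frac{98910}{25} = \left(-98910\right) \frac{1}{25} = - \frac{19782}{5}$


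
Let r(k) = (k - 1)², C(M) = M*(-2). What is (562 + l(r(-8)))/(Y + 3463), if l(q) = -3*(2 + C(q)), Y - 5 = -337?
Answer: 1042/3131 ≈ 0.33280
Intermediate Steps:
C(M) = -2*M
Y = -332 (Y = 5 - 337 = -332)
r(k) = (-1 + k)²
l(q) = -6 + 6*q (l(q) = -3*(2 - 2*q) = -6 + 6*q)
(562 + l(r(-8)))/(Y + 3463) = (562 + (-6 + 6*(-1 - 8)²))/(-332 + 3463) = (562 + (-6 + 6*(-9)²))/3131 = (562 + (-6 + 6*81))*(1/3131) = (562 + (-6 + 486))*(1/3131) = (562 + 480)*(1/3131) = 1042*(1/3131) = 1042/3131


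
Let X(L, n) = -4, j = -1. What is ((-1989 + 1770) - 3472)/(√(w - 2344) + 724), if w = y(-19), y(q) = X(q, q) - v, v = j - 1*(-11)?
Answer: -1336142/263267 + 11073*I*√262/526534 ≈ -5.0752 + 0.3404*I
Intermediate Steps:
v = 10 (v = -1 - 1*(-11) = -1 + 11 = 10)
y(q) = -14 (y(q) = -4 - 1*10 = -4 - 10 = -14)
w = -14
((-1989 + 1770) - 3472)/(√(w - 2344) + 724) = ((-1989 + 1770) - 3472)/(√(-14 - 2344) + 724) = (-219 - 3472)/(√(-2358) + 724) = -3691/(3*I*√262 + 724) = -3691/(724 + 3*I*√262)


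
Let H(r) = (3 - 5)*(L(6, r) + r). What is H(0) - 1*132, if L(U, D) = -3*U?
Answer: -96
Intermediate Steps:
H(r) = 36 - 2*r (H(r) = (3 - 5)*(-3*6 + r) = -2*(-18 + r) = 36 - 2*r)
H(0) - 1*132 = (36 - 2*0) - 1*132 = (36 + 0) - 132 = 36 - 132 = -96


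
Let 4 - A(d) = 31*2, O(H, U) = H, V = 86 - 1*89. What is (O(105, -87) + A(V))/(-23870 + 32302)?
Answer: 47/8432 ≈ 0.0055740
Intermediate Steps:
V = -3 (V = 86 - 89 = -3)
A(d) = -58 (A(d) = 4 - 31*2 = 4 - 1*62 = 4 - 62 = -58)
(O(105, -87) + A(V))/(-23870 + 32302) = (105 - 58)/(-23870 + 32302) = 47/8432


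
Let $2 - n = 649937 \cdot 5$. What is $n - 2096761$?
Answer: $-5346444$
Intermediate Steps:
$n = -3249683$ ($n = 2 - 649937 \cdot 5 = 2 - 3249685 = -3249683$)
$n - 2096761 = -3249683 - 2096761 = -5346444$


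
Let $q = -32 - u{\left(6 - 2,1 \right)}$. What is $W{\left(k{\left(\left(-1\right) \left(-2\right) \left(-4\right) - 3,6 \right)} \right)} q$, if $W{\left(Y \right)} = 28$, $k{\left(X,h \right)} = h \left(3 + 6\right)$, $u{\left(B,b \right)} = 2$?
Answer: $-952$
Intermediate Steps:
$k{\left(X,h \right)} = 9 h$ ($k{\left(X,h \right)} = h 9 = 9 h$)
$q = -34$ ($q = -32 - 2 = -34$)
$W{\left(k{\left(\left(-1\right) \left(-2\right) \left(-4\right) - 3,6 \right)} \right)} q = 28 \left(-34\right) = -952$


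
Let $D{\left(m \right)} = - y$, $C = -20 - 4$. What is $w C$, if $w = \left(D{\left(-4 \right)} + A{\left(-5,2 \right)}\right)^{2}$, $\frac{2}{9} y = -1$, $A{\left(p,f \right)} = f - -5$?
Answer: $-3174$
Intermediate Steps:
$A{\left(p,f \right)} = 5 + f$ ($A{\left(p,f \right)} = f + 5 = 5 + f$)
$y = - \frac{9}{2}$ ($y = \frac{9}{2} \left(-1\right) = - \frac{9}{2} \approx -4.5$)
$C = -24$ ($C = -20 - 4 = -24$)
$D{\left(m \right)} = \frac{9}{2}$ ($D{\left(m \right)} = \left(-1\right) \left(- \frac{9}{2}\right) = \frac{9}{2}$)
$w = \frac{529}{4}$ ($w = \left(\frac{9}{2} + \left(5 + 2\right)\right)^{2} = \left(\frac{9}{2} + 7\right)^{2} = \left(\frac{23}{2}\right)^{2} = \frac{529}{4} \approx 132.25$)
$w C = \frac{529}{4} \left(-24\right) = -3174$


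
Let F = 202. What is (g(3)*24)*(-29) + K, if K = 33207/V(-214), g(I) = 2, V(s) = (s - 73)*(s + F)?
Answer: -1586947/1148 ≈ -1382.4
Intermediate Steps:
V(s) = (-73 + s)*(202 + s) (V(s) = (s - 73)*(s + 202) = (-73 + s)*(202 + s))
K = 11069/1148 (K = 33207/(-14746 + (-214)² + 129*(-214)) = 33207/(-14746 + 45796 - 27606) = 33207/3444 = 33207*(1/3444) = 11069/1148 ≈ 9.6420)
(g(3)*24)*(-29) + K = (2*24)*(-29) + 11069/1148 = 48*(-29) + 11069/1148 = -1392 + 11069/1148 = -1586947/1148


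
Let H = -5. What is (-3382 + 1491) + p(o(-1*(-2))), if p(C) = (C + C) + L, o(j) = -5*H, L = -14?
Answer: -1855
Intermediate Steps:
o(j) = 25 (o(j) = -5*(-5) = 25)
p(C) = -14 + 2*C (p(C) = (C + C) - 14 = 2*C - 14 = -14 + 2*C)
(-3382 + 1491) + p(o(-1*(-2))) = (-3382 + 1491) + (-14 + 2*25) = -1891 + (-14 + 50) = -1891 + 36 = -1855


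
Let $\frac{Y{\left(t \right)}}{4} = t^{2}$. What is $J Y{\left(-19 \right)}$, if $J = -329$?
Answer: $-475076$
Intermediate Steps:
$Y{\left(t \right)} = 4 t^{2}$
$J Y{\left(-19 \right)} = - 329 \cdot 4 \left(-19\right)^{2} = - 329 \cdot 4 \cdot 361 = \left(-329\right) 1444 = -475076$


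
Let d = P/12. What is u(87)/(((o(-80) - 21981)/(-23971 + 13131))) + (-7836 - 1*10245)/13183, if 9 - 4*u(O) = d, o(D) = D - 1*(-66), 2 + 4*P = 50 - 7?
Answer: -512035793/1391808408 ≈ -0.36789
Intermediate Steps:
P = 41/4 (P = -½ + (50 - 7)/4 = -½ + (¼)*43 = -½ + 43/4 = 41/4 ≈ 10.250)
o(D) = 66 + D (o(D) = D + 66 = 66 + D)
d = 41/48 (d = (41/4)/12 = (41/4)*(1/12) = 41/48 ≈ 0.85417)
u(O) = 391/192 (u(O) = 9/4 - ¼*41/48 = 9/4 - 41/192 = 391/192)
u(87)/(((o(-80) - 21981)/(-23971 + 13131))) + (-7836 - 1*10245)/13183 = 391/(192*((((66 - 80) - 21981)/(-23971 + 13131)))) + (-7836 - 1*10245)/13183 = 391/(192*(((-14 - 21981)/(-10840)))) + (-7836 - 10245)*(1/13183) = 391/(192*((-21995*(-1/10840)))) - 18081*1/13183 = 391/(192*(4399/2168)) - 18081/13183 = (391/192)*(2168/4399) - 18081/13183 = 105961/105576 - 18081/13183 = -512035793/1391808408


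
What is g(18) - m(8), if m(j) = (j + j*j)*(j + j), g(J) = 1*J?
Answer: -1134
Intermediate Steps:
g(J) = J
m(j) = 2*j*(j + j²) (m(j) = (j + j²)*(2*j) = 2*j*(j + j²))
g(18) - m(8) = 18 - 2*8²*(1 + 8) = 18 - 2*64*9 = 18 - 1*1152 = 18 - 1152 = -1134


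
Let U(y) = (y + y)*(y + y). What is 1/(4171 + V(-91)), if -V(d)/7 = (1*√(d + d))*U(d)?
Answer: 4171/9784841432409 + 231868*I*√182/9784841432409 ≈ 4.2627e-10 + 3.1969e-7*I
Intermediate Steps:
U(y) = 4*y² (U(y) = (2*y)*(2*y) = 4*y²)
V(d) = -28*√2*d^(5/2) (V(d) = -7*1*√(d + d)*4*d² = -7*1*√(2*d)*4*d² = -7*1*(√2*√d)*4*d² = -7*√2*√d*4*d² = -28*√2*d^(5/2))
1/(4171 + V(-91)) = 1/(4171 - 28*√2*(-91)^(5/2)) = 1/(4171 - 28*√2*8281*I*√91) = 1/(4171 - 231868*I*√182)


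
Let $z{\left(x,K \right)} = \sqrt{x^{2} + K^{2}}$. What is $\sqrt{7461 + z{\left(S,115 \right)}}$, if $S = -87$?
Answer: $\sqrt{7461 + \sqrt{20794}} \approx 87.208$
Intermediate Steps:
$z{\left(x,K \right)} = \sqrt{K^{2} + x^{2}}$
$\sqrt{7461 + z{\left(S,115 \right)}} = \sqrt{7461 + \sqrt{115^{2} + \left(-87\right)^{2}}} = \sqrt{7461 + \sqrt{13225 + 7569}} = \sqrt{7461 + \sqrt{20794}}$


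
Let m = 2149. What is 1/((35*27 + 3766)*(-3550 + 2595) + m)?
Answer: -1/4496856 ≈ -2.2238e-7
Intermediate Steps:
1/((35*27 + 3766)*(-3550 + 2595) + m) = 1/((35*27 + 3766)*(-3550 + 2595) + 2149) = 1/((945 + 3766)*(-955) + 2149) = 1/(4711*(-955) + 2149) = 1/(-4499005 + 2149) = 1/(-4496856) = -1/4496856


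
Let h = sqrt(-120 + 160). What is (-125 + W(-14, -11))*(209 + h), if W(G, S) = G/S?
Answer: -25859 - 2722*sqrt(10)/11 ≈ -26642.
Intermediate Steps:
h = 2*sqrt(10) (h = sqrt(40) = 2*sqrt(10) ≈ 6.3246)
(-125 + W(-14, -11))*(209 + h) = (-125 - 14/(-11))*(209 + 2*sqrt(10)) = (-125 - 14*(-1/11))*(209 + 2*sqrt(10)) = (-125 + 14/11)*(209 + 2*sqrt(10)) = -1361*(209 + 2*sqrt(10))/11 = -25859 - 2722*sqrt(10)/11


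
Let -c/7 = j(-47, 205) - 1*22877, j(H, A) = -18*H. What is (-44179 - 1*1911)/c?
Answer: -46090/154217 ≈ -0.29886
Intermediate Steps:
c = 154217 (c = -7*(-18*(-47) - 1*22877) = -7*(846 - 22877) = -7*(-22031) = 154217)
(-44179 - 1*1911)/c = (-44179 - 1*1911)/154217 = (-44179 - 1911)*(1/154217) = -46090*1/154217 = -46090/154217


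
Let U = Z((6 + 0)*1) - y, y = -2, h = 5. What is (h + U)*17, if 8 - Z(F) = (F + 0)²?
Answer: -357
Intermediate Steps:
Z(F) = 8 - F² (Z(F) = 8 - (F + 0)² = 8 - F²)
U = -26 (U = (8 - ((6 + 0)*1)²) - 1*(-2) = (8 - (6*1)²) + 2 = (8 - 1*6²) + 2 = (8 - 1*36) + 2 = (8 - 36) + 2 = -28 + 2 = -26)
(h + U)*17 = (5 - 26)*17 = -21*17 = -357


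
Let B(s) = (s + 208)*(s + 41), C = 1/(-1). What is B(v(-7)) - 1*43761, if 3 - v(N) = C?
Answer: -34221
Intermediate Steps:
C = -1
v(N) = 4 (v(N) = 3 - 1*(-1) = 3 + 1 = 4)
B(s) = (41 + s)*(208 + s) (B(s) = (208 + s)*(41 + s) = (41 + s)*(208 + s))
B(v(-7)) - 1*43761 = (8528 + 4² + 249*4) - 1*43761 = (8528 + 16 + 996) - 43761 = 9540 - 43761 = -34221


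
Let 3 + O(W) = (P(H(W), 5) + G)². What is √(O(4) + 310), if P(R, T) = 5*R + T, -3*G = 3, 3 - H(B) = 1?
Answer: √503 ≈ 22.428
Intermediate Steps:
H(B) = 2 (H(B) = 3 - 1*1 = 3 - 1 = 2)
G = -1 (G = -⅓*3 = -1)
P(R, T) = T + 5*R
O(W) = 193 (O(W) = -3 + ((5 + 5*2) - 1)² = -3 + ((5 + 10) - 1)² = -3 + (15 - 1)² = -3 + 14² = -3 + 196 = 193)
√(O(4) + 310) = √(193 + 310) = √503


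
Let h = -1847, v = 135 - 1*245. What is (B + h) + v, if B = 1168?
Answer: -789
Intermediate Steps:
v = -110 (v = 135 - 245 = -110)
(B + h) + v = (1168 - 1847) - 110 = -679 - 110 = -789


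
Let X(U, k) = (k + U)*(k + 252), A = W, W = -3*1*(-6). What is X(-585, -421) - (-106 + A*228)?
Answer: 166016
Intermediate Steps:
W = 18 (W = -3*(-6) = 18)
A = 18
X(U, k) = (252 + k)*(U + k) (X(U, k) = (U + k)*(252 + k) = (252 + k)*(U + k))
X(-585, -421) - (-106 + A*228) = ((-421)² + 252*(-585) + 252*(-421) - 585*(-421)) - (-106 + 18*228) = (177241 - 147420 - 106092 + 246285) - (-106 + 4104) = 170014 - 1*3998 = 170014 - 3998 = 166016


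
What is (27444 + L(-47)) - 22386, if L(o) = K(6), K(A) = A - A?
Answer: 5058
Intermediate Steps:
K(A) = 0
L(o) = 0
(27444 + L(-47)) - 22386 = (27444 + 0) - 22386 = 27444 - 22386 = 5058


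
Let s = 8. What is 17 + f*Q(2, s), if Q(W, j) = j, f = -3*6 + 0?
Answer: -127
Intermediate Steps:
f = -18 (f = -18 + 0 = -18)
17 + f*Q(2, s) = 17 - 18*8 = 17 - 144 = -127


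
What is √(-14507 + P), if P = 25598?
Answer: √11091 ≈ 105.31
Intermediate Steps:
√(-14507 + P) = √(-14507 + 25598) = √11091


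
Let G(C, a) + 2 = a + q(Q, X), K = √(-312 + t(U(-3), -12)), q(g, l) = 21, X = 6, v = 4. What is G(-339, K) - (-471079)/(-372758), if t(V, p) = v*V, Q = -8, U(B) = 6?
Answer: 6611323/372758 + 12*I*√2 ≈ 17.736 + 16.971*I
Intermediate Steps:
t(V, p) = 4*V
K = 12*I*√2 (K = √(-312 + 4*6) = √(-312 + 24) = √(-288) = 12*I*√2 ≈ 16.971*I)
G(C, a) = 19 + a (G(C, a) = -2 + (a + 21) = -2 + (21 + a) = 19 + a)
G(-339, K) - (-471079)/(-372758) = (19 + 12*I*√2) - (-471079)/(-372758) = (19 + 12*I*√2) - (-471079)*(-1)/372758 = (19 + 12*I*√2) - 1*471079/372758 = (19 + 12*I*√2) - 471079/372758 = 6611323/372758 + 12*I*√2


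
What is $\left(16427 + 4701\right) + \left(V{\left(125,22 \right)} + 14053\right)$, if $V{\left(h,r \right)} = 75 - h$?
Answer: $35131$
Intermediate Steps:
$\left(16427 + 4701\right) + \left(V{\left(125,22 \right)} + 14053\right) = \left(16427 + 4701\right) + \left(\left(75 - 125\right) + 14053\right) = 21128 + \left(\left(75 - 125\right) + 14053\right) = 21128 + \left(-50 + 14053\right) = 21128 + 14003 = 35131$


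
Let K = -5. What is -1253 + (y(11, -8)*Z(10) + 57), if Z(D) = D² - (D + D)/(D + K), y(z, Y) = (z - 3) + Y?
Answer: -1196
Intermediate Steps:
y(z, Y) = -3 + Y + z (y(z, Y) = (-3 + z) + Y = -3 + Y + z)
Z(D) = D² - 2*D/(-5 + D) (Z(D) = D² - (D + D)/(D - 5) = D² - 2*D/(-5 + D))
-1253 + (y(11, -8)*Z(10) + 57) = -1253 + ((-3 - 8 + 11)*(10*(-2 + 10² - 5*10)/(-5 + 10)) + 57) = -1253 + (0*(10*(-2 + 100 - 50)/5) + 57) = -1253 + (0*(10*(⅕)*48) + 57) = -1253 + (0*96 + 57) = -1253 + (0 + 57) = -1253 + 57 = -1196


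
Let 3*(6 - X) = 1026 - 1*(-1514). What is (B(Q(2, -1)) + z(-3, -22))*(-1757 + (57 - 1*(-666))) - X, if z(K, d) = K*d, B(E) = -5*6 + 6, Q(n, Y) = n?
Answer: -127762/3 ≈ -42587.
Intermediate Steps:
X = -2522/3 (X = 6 - (1026 - 1*(-1514))/3 = 6 - (1026 + 1514)/3 = 6 - 1/3*2540 = 6 - 2540/3 = -2522/3 ≈ -840.67)
B(E) = -24 (B(E) = -30 + 6 = -24)
(B(Q(2, -1)) + z(-3, -22))*(-1757 + (57 - 1*(-666))) - X = (-24 - 3*(-22))*(-1757 + (57 - 1*(-666))) - 1*(-2522/3) = (-24 + 66)*(-1757 + (57 + 666)) + 2522/3 = 42*(-1757 + 723) + 2522/3 = 42*(-1034) + 2522/3 = -43428 + 2522/3 = -127762/3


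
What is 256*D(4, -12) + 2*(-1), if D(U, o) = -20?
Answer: -5122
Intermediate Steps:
256*D(4, -12) + 2*(-1) = 256*(-20) + 2*(-1) = -5120 - 2 = -5122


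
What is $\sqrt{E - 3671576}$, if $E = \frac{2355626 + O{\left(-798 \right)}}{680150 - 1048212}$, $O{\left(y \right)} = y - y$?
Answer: $\frac{i \sqrt{124346982677496739}}{184031} \approx 1916.1 i$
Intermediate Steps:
$O{\left(y \right)} = 0$
$E = - \frac{1177813}{184031}$ ($E = \frac{2355626 + 0}{680150 - 1048212} = \frac{2355626}{-368062} = 2355626 \left(- \frac{1}{368062}\right) = - \frac{1177813}{184031} \approx -6.4001$)
$\sqrt{E - 3671576} = \sqrt{- \frac{1177813}{184031} - 3671576} = \sqrt{- \frac{675684980669}{184031}} = \frac{i \sqrt{124346982677496739}}{184031}$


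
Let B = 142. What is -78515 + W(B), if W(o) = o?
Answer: -78373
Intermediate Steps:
-78515 + W(B) = -78515 + 142 = -78373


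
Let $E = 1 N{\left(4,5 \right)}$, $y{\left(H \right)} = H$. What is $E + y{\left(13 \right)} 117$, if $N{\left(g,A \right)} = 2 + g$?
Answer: $1527$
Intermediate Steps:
$E = 6$ ($E = 1 \left(2 + 4\right) = 1 \cdot 6 = 6$)
$E + y{\left(13 \right)} 117 = 6 + 13 \cdot 117 = 6 + 1521 = 1527$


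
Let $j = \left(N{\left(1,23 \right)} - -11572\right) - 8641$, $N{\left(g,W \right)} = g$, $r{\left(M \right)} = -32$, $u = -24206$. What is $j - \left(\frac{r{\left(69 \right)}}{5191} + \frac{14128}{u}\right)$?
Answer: $\frac{184244861756}{62826673} \approx 2932.6$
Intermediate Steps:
$j = 2932$ ($j = \left(1 - -11572\right) - 8641 = \left(1 + 11572\right) - 8641 = 11573 - 8641 = 2932$)
$j - \left(\frac{r{\left(69 \right)}}{5191} + \frac{14128}{u}\right) = 2932 - \left(- \frac{32}{5191} + \frac{14128}{-24206}\right) = 2932 - \left(\left(-32\right) \frac{1}{5191} + 14128 \left(- \frac{1}{24206}\right)\right) = 2932 - \left(- \frac{32}{5191} - \frac{7064}{12103}\right) = 2932 - - \frac{37056520}{62826673} = 2932 + \frac{37056520}{62826673} = \frac{184244861756}{62826673}$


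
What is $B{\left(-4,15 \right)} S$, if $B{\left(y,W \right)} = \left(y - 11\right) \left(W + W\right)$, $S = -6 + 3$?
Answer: $1350$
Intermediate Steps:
$S = -3$
$B{\left(y,W \right)} = 2 W \left(-11 + y\right)$ ($B{\left(y,W \right)} = \left(-11 + y\right) 2 W = 2 W \left(-11 + y\right)$)
$B{\left(-4,15 \right)} S = 2 \cdot 15 \left(-11 - 4\right) \left(-3\right) = 2 \cdot 15 \left(-15\right) \left(-3\right) = \left(-450\right) \left(-3\right) = 1350$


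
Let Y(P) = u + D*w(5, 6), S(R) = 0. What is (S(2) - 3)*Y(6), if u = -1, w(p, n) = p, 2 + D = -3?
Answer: 78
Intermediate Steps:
D = -5 (D = -2 - 3 = -5)
Y(P) = -26 (Y(P) = -1 - 5*5 = -1 - 25 = -26)
(S(2) - 3)*Y(6) = (0 - 3)*(-26) = -3*(-26) = 78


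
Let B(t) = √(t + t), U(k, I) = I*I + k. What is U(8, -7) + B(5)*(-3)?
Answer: 57 - 3*√10 ≈ 47.513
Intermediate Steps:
U(k, I) = k + I² (U(k, I) = I² + k = k + I²)
B(t) = √2*√t (B(t) = √(2*t) = √2*√t)
U(8, -7) + B(5)*(-3) = (8 + (-7)²) + (√2*√5)*(-3) = (8 + 49) + √10*(-3) = 57 - 3*√10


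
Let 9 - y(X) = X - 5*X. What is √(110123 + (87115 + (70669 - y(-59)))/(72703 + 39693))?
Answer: √347796572861181/56198 ≈ 331.85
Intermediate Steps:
y(X) = 9 + 4*X (y(X) = 9 - (X - 5*X) = 9 - (-4)*X = 9 + 4*X)
√(110123 + (87115 + (70669 - y(-59)))/(72703 + 39693)) = √(110123 + (87115 + (70669 - (9 + 4*(-59))))/(72703 + 39693)) = √(110123 + (87115 + (70669 - (9 - 236)))/112396) = √(110123 + (87115 + (70669 - 1*(-227)))*(1/112396)) = √(110123 + (87115 + (70669 + 227))*(1/112396)) = √(110123 + (87115 + 70896)*(1/112396)) = √(110123 + 158011*(1/112396)) = √(110123 + 158011/112396) = √(12377542719/112396) = √347796572861181/56198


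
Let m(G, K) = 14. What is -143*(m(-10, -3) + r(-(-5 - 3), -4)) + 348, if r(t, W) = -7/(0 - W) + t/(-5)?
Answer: -23499/20 ≈ -1174.9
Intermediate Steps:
r(t, W) = 7/W - t/5 (r(t, W) = -7*(-1/W) + t*(-⅕) = -(-7)/W - t/5 = 7/W - t/5)
-143*(m(-10, -3) + r(-(-5 - 3), -4)) + 348 = -143*(14 + (7/(-4) - (-1)*(-5 - 3)/5)) + 348 = -143*(14 + (7*(-¼) - (-1)*(-8)/5)) + 348 = -143*(14 + (-7/4 - ⅕*8)) + 348 = -143*(14 + (-7/4 - 8/5)) + 348 = -143*(14 - 67/20) + 348 = -143*213/20 + 348 = -30459/20 + 348 = -23499/20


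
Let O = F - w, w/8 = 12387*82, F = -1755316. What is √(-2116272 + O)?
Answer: 2*I*√2999365 ≈ 3463.7*I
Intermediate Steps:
w = 8125872 (w = 8*(12387*82) = 8*1015734 = 8125872)
O = -9881188 (O = -1755316 - 1*8125872 = -1755316 - 8125872 = -9881188)
√(-2116272 + O) = √(-2116272 - 9881188) = √(-11997460) = 2*I*√2999365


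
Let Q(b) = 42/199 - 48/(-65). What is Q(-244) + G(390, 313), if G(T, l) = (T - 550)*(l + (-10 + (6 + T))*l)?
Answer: -250692705318/12935 ≈ -1.9381e+7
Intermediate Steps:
Q(b) = 12282/12935 (Q(b) = 42*(1/199) - 48*(-1/65) = 42/199 + 48/65 = 12282/12935)
G(T, l) = (-550 + T)*(l + l*(-4 + T)) (G(T, l) = (-550 + T)*(l + (-4 + T)*l) = (-550 + T)*(l + l*(-4 + T)))
Q(-244) + G(390, 313) = 12282/12935 + 313*(1650 + 390² - 553*390) = 12282/12935 + 313*(1650 + 152100 - 215670) = 12282/12935 + 313*(-61920) = 12282/12935 - 19380960 = -250692705318/12935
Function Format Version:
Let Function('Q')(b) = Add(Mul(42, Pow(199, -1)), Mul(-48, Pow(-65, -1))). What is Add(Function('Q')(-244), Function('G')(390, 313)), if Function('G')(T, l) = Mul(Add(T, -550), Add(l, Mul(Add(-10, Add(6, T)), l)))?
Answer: Rational(-250692705318, 12935) ≈ -1.9381e+7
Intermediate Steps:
Function('Q')(b) = Rational(12282, 12935) (Function('Q')(b) = Add(Mul(42, Rational(1, 199)), Mul(-48, Rational(-1, 65))) = Add(Rational(42, 199), Rational(48, 65)) = Rational(12282, 12935))
Function('G')(T, l) = Mul(Add(-550, T), Add(l, Mul(l, Add(-4, T)))) (Function('G')(T, l) = Mul(Add(-550, T), Add(l, Mul(Add(-4, T), l))) = Mul(Add(-550, T), Add(l, Mul(l, Add(-4, T)))))
Add(Function('Q')(-244), Function('G')(390, 313)) = Add(Rational(12282, 12935), Mul(313, Add(1650, Pow(390, 2), Mul(-553, 390)))) = Add(Rational(12282, 12935), Mul(313, Add(1650, 152100, -215670))) = Add(Rational(12282, 12935), Mul(313, -61920)) = Add(Rational(12282, 12935), -19380960) = Rational(-250692705318, 12935)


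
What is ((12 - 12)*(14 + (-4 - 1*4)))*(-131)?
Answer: 0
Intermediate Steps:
((12 - 12)*(14 + (-4 - 1*4)))*(-131) = (0*(14 + (-4 - 4)))*(-131) = (0*(14 - 8))*(-131) = (0*6)*(-131) = 0*(-131) = 0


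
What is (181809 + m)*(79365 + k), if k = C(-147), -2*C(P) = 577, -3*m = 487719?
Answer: 1521115554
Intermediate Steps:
m = -162573 (m = -⅓*487719 = -162573)
C(P) = -577/2 (C(P) = -½*577 = -577/2)
k = -577/2 ≈ -288.50
(181809 + m)*(79365 + k) = (181809 - 162573)*(79365 - 577/2) = 19236*(158153/2) = 1521115554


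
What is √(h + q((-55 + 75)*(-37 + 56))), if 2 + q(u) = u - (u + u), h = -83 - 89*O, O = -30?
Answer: 21*√5 ≈ 46.957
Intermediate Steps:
h = 2587 (h = -83 - 89*(-30) = -83 + 2670 = 2587)
q(u) = -2 - u (q(u) = -2 + (u - (u + u)) = -2 + (u - 2*u) = -2 - u)
√(h + q((-55 + 75)*(-37 + 56))) = √(2587 + (-2 - (-55 + 75)*(-37 + 56))) = √(2587 + (-2 - 20*19)) = √(2587 + (-2 - 1*380)) = √(2587 + (-2 - 380)) = √(2587 - 382) = √2205 = 21*√5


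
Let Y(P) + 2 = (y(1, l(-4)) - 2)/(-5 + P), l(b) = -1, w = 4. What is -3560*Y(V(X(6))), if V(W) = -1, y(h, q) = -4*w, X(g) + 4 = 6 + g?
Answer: -3560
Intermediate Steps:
X(g) = 2 + g (X(g) = -4 + (6 + g) = 2 + g)
y(h, q) = -16 (y(h, q) = -4*4 = -16)
Y(P) = -2 - 18/(-5 + P) (Y(P) = -2 + (-16 - 2)/(-5 + P) = -2 - 18/(-5 + P))
-3560*Y(V(X(6))) = -7120*(-4 - 1*(-1))/(-5 - 1) = -7120*(-4 + 1)/(-6) = -7120*(-1)*(-3)/6 = -3560*1 = -3560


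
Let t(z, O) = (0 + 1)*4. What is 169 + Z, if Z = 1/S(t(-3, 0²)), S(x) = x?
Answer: 677/4 ≈ 169.25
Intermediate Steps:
t(z, O) = 4 (t(z, O) = 1*4 = 4)
Z = ¼ (Z = 1/4 = ¼ ≈ 0.25000)
169 + Z = 169 + ¼ = 677/4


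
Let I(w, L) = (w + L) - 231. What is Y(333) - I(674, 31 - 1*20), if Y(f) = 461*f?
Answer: 153059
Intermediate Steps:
I(w, L) = -231 + L + w (I(w, L) = (L + w) - 231 = -231 + L + w)
Y(333) - I(674, 31 - 1*20) = 461*333 - (-231 + (31 - 1*20) + 674) = 153513 - (-231 + (31 - 20) + 674) = 153513 - (-231 + 11 + 674) = 153513 - 1*454 = 153513 - 454 = 153059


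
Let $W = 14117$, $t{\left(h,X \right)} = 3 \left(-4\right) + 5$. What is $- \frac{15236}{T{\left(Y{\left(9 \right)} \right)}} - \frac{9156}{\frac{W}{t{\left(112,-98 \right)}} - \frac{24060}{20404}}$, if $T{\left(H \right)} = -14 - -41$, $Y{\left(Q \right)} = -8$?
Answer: $- \frac{544485560354}{972714447} \approx -559.76$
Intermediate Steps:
$t{\left(h,X \right)} = -7$ ($t{\left(h,X \right)} = -12 + 5 = -7$)
$T{\left(H \right)} = 27$ ($T{\left(H \right)} = -14 + 41 = 27$)
$- \frac{15236}{T{\left(Y{\left(9 \right)} \right)}} - \frac{9156}{\frac{W}{t{\left(112,-98 \right)}} - \frac{24060}{20404}} = - \frac{15236}{27} - \frac{9156}{\frac{14117}{-7} - \frac{24060}{20404}} = \left(-15236\right) \frac{1}{27} - \frac{9156}{14117 \left(- \frac{1}{7}\right) - \frac{6015}{5101}} = - \frac{15236}{27} - \frac{9156}{- \frac{14117}{7} - \frac{6015}{5101}} = - \frac{15236}{27} - \frac{9156}{- \frac{72052922}{35707}} = - \frac{15236}{27} - - \frac{163466646}{36026461} = - \frac{15236}{27} + \frac{163466646}{36026461} = - \frac{544485560354}{972714447}$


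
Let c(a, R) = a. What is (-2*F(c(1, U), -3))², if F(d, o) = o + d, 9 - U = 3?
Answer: 16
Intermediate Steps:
U = 6 (U = 9 - 1*3 = 9 - 3 = 6)
F(d, o) = d + o
(-2*F(c(1, U), -3))² = (-2*(1 - 3))² = (-2*(-2))² = 4² = 16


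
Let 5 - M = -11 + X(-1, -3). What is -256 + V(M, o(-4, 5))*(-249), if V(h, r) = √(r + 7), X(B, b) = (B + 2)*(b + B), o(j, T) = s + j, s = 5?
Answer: -256 - 498*√2 ≈ -960.28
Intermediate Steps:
o(j, T) = 5 + j
X(B, b) = (2 + B)*(B + b)
M = 20 (M = 5 - (-11 + ((-1)² + 2*(-1) + 2*(-3) - 1*(-3))) = 5 - (-11 + (1 - 2 - 6 + 3)) = 5 - (-11 - 4) = 5 - 1*(-15) = 5 + 15 = 20)
V(h, r) = √(7 + r)
-256 + V(M, o(-4, 5))*(-249) = -256 + √(7 + (5 - 4))*(-249) = -256 + √(7 + 1)*(-249) = -256 + √8*(-249) = -256 + (2*√2)*(-249) = -256 - 498*√2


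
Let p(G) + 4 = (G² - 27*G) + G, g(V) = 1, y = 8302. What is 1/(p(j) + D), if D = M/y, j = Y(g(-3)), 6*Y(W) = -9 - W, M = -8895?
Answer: 126/5171 ≈ 0.024367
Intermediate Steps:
Y(W) = -3/2 - W/6 (Y(W) = (-9 - W)/6 = -3/2 - W/6)
j = -5/3 (j = -3/2 - ⅙*1 = -3/2 - ⅙ = -5/3 ≈ -1.6667)
p(G) = -4 + G² - 26*G (p(G) = -4 + ((G² - 27*G) + G) = -4 + (G² - 26*G) = -4 + G² - 26*G)
D = -15/14 (D = -8895/8302 = -8895*1/8302 = -15/14 ≈ -1.0714)
1/(p(j) + D) = 1/((-4 + (-5/3)² - 26*(-5/3)) - 15/14) = 1/((-4 + 25/9 + 130/3) - 15/14) = 1/(379/9 - 15/14) = 1/(5171/126) = 126/5171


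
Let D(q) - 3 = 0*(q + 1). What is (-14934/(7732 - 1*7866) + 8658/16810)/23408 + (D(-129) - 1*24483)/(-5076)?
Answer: 4486278824749/929321417640 ≈ 4.8275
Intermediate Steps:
D(q) = 3 (D(q) = 3 + 0*(q + 1) = 3 + 0*(1 + q) = 3 + 0 = 3)
(-14934/(7732 - 1*7866) + 8658/16810)/23408 + (D(-129) - 1*24483)/(-5076) = (-14934/(7732 - 1*7866) + 8658/16810)/23408 + (3 - 1*24483)/(-5076) = (-14934/(7732 - 7866) + 8658*(1/16810))*(1/23408) + (3 - 24483)*(-1/5076) = (-14934/(-134) + 4329/8405)*(1/23408) - 24480*(-1/5076) = (-14934*(-1/134) + 4329/8405)*(1/23408) + 680/141 = (7467/67 + 4329/8405)*(1/23408) + 680/141 = (63050178/563135)*(1/23408) + 680/141 = 31525089/6590932040 + 680/141 = 4486278824749/929321417640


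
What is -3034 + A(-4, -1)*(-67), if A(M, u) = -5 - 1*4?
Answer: -2431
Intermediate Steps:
A(M, u) = -9 (A(M, u) = -5 - 4 = -9)
-3034 + A(-4, -1)*(-67) = -3034 - 9*(-67) = -3034 + 603 = -2431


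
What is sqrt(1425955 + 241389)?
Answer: 4*sqrt(104209) ≈ 1291.3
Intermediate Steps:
sqrt(1425955 + 241389) = sqrt(1667344) = 4*sqrt(104209)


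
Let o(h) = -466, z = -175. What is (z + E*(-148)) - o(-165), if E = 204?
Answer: -29901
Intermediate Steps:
(z + E*(-148)) - o(-165) = (-175 + 204*(-148)) - 1*(-466) = (-175 - 30192) + 466 = -30367 + 466 = -29901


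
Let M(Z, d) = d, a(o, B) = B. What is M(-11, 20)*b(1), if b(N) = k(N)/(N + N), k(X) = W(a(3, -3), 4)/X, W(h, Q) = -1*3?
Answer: -30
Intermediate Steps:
W(h, Q) = -3
k(X) = -3/X
b(N) = -3/(2*N**2) (b(N) = (-3/N)/(N + N) = (-3/N)/((2*N)) = (-3/N)*(1/(2*N)) = -3/(2*N**2))
M(-11, 20)*b(1) = 20*(-3/2/1**2) = 20*(-3/2*1) = 20*(-3/2) = -30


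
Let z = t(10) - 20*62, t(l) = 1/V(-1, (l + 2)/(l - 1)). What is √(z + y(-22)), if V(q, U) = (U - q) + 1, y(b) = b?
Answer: I*√126170/10 ≈ 35.52*I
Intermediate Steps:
V(q, U) = 1 + U - q
t(l) = 1/(2 + (2 + l)/(-1 + l)) (t(l) = 1/(1 + (l + 2)/(l - 1) - 1*(-1)) = 1/(1 + (2 + l)/(-1 + l) + 1) = 1/(2 + (2 + l)/(-1 + l)))
z = -12397/10 (z = (⅓)*(-1 + 10)/10 - 20*62 = (⅓)*(⅒)*9 - 1240 = 3/10 - 1240 = -12397/10 ≈ -1239.7)
√(z + y(-22)) = √(-12397/10 - 22) = √(-12617/10) = I*√126170/10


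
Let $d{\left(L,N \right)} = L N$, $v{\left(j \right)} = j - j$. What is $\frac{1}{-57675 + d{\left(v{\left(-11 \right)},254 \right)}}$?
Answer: $- \frac{1}{57675} \approx -1.7339 \cdot 10^{-5}$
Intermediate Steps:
$v{\left(j \right)} = 0$
$\frac{1}{-57675 + d{\left(v{\left(-11 \right)},254 \right)}} = \frac{1}{-57675 + 0 \cdot 254} = \frac{1}{-57675 + 0} = \frac{1}{-57675} = - \frac{1}{57675}$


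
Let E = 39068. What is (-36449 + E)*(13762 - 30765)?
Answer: -44530857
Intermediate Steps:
(-36449 + E)*(13762 - 30765) = (-36449 + 39068)*(13762 - 30765) = 2619*(-17003) = -44530857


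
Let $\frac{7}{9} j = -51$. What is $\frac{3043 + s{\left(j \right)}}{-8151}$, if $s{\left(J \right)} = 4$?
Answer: $- \frac{277}{741} \approx -0.37382$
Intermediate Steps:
$j = - \frac{459}{7}$ ($j = \frac{9}{7} \left(-51\right) = - \frac{459}{7} \approx -65.571$)
$\frac{3043 + s{\left(j \right)}}{-8151} = \frac{3043 + 4}{-8151} = 3047 \left(- \frac{1}{8151}\right) = - \frac{277}{741}$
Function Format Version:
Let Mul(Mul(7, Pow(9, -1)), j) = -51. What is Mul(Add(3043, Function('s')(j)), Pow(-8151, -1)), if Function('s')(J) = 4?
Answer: Rational(-277, 741) ≈ -0.37382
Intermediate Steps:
j = Rational(-459, 7) (j = Mul(Rational(9, 7), -51) = Rational(-459, 7) ≈ -65.571)
Mul(Add(3043, Function('s')(j)), Pow(-8151, -1)) = Mul(Add(3043, 4), Pow(-8151, -1)) = Mul(3047, Rational(-1, 8151)) = Rational(-277, 741)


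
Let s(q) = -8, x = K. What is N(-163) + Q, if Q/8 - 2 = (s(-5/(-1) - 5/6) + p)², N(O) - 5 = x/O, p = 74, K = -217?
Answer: 5683864/163 ≈ 34870.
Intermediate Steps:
x = -217
N(O) = 5 - 217/O
Q = 34864 (Q = 16 + 8*(-8 + 74)² = 16 + 8*66² = 16 + 8*4356 = 16 + 34848 = 34864)
N(-163) + Q = (5 - 217/(-163)) + 34864 = (5 - 217*(-1/163)) + 34864 = (5 + 217/163) + 34864 = 1032/163 + 34864 = 5683864/163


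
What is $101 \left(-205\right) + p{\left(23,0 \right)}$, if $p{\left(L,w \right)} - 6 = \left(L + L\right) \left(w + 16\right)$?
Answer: $-19963$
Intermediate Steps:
$p{\left(L,w \right)} = 6 + 2 L \left(16 + w\right)$ ($p{\left(L,w \right)} = 6 + \left(L + L\right) \left(w + 16\right) = 6 + 2 L \left(16 + w\right)$)
$101 \left(-205\right) + p{\left(23,0 \right)} = 101 \left(-205\right) + \left(6 + 32 \cdot 23 + 2 \cdot 23 \cdot 0\right) = -20705 + \left(6 + 736 + 0\right) = -20705 + 742 = -19963$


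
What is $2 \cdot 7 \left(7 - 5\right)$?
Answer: $28$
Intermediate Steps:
$2 \cdot 7 \left(7 - 5\right) = 14 \cdot 2 = 28$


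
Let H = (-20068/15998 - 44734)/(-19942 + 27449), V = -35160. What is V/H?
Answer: 35188416898/5963955 ≈ 5900.2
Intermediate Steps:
H = -357837300/60048493 (H = (-20068*1/15998 - 44734)/7507 = (-10034/7999 - 44734)*(1/7507) = -357837300/7999*1/7507 = -357837300/60048493 ≈ -5.9591)
V/H = -35160/(-357837300/60048493) = -35160*(-60048493/357837300) = 35188416898/5963955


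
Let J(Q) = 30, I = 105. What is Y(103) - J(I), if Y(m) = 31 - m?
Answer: -102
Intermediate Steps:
Y(103) - J(I) = (31 - 1*103) - 1*30 = (31 - 103) - 30 = -72 - 30 = -102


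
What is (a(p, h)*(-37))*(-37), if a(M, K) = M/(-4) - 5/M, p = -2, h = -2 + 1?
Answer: 4107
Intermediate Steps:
h = -1
a(M, K) = -5/M - M/4 (a(M, K) = M*(-¼) - 5/M = -M/4 - 5/M = -5/M - M/4)
(a(p, h)*(-37))*(-37) = ((-5/(-2) - ¼*(-2))*(-37))*(-37) = ((-5*(-½) + ½)*(-37))*(-37) = ((5/2 + ½)*(-37))*(-37) = (3*(-37))*(-37) = -111*(-37) = 4107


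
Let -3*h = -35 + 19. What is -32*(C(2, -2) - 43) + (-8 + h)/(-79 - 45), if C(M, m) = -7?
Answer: 148802/93 ≈ 1600.0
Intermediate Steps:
h = 16/3 (h = -(-35 + 19)/3 = -1/3*(-16) = 16/3 ≈ 5.3333)
-32*(C(2, -2) - 43) + (-8 + h)/(-79 - 45) = -32*(-7 - 43) + (-8 + 16/3)/(-79 - 45) = -32*(-50) - 8/3/(-124) = 1600 - 8/3*(-1/124) = 1600 + 2/93 = 148802/93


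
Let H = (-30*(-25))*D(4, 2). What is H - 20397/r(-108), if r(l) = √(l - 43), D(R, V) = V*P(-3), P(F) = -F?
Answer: 4500 + 20397*I*√151/151 ≈ 4500.0 + 1659.9*I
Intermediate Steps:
D(R, V) = 3*V (D(R, V) = V*(-1*(-3)) = V*3 = 3*V)
H = 4500 (H = (-30*(-25))*(3*2) = 750*6 = 4500)
r(l) = √(-43 + l)
H - 20397/r(-108) = 4500 - 20397/(√(-43 - 108)) = 4500 - 20397/(√(-151)) = 4500 - 20397/(I*√151) = 4500 - 20397*(-I*√151/151) = 4500 - (-20397)*I*√151/151 = 4500 + 20397*I*√151/151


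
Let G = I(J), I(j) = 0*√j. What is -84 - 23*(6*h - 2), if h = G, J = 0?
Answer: -38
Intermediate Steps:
I(j) = 0
G = 0
h = 0
-84 - 23*(6*h - 2) = -84 - 23*(6*0 - 2) = -84 - 23*(0 - 2) = -84 - 23*(-2) = -84 + 46 = -38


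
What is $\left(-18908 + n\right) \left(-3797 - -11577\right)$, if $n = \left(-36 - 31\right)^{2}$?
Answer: $-112179820$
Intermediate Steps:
$n = 4489$ ($n = \left(-67\right)^{2} = 4489$)
$\left(-18908 + n\right) \left(-3797 - -11577\right) = \left(-18908 + 4489\right) \left(-3797 - -11577\right) = - 14419 \left(-3797 + \left(-12435 + 24012\right)\right) = - 14419 \left(-3797 + 11577\right) = \left(-14419\right) 7780 = -112179820$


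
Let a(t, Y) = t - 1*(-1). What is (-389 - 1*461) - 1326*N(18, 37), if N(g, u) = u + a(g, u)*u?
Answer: -982090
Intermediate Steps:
a(t, Y) = 1 + t (a(t, Y) = t + 1 = 1 + t)
N(g, u) = u + u*(1 + g) (N(g, u) = u + (1 + g)*u = u + u*(1 + g))
(-389 - 1*461) - 1326*N(18, 37) = (-389 - 1*461) - 49062*(2 + 18) = (-389 - 461) - 49062*20 = -850 - 1326*740 = -850 - 981240 = -982090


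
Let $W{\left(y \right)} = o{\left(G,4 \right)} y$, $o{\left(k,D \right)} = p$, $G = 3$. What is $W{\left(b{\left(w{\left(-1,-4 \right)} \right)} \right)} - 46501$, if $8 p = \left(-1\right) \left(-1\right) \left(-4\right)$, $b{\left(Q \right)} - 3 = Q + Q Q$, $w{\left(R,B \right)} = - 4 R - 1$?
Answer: $- \frac{93017}{2} \approx -46509.0$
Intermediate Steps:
$w{\left(R,B \right)} = -1 - 4 R$
$b{\left(Q \right)} = 3 + Q + Q^{2}$ ($b{\left(Q \right)} = 3 + \left(Q + Q Q\right) = 3 + \left(Q + Q^{2}\right) = 3 + Q + Q^{2}$)
$p = - \frac{1}{2}$ ($p = \frac{\left(-1\right) \left(-1\right) \left(-4\right)}{8} = \frac{1 \left(-4\right)}{8} = \frac{1}{8} \left(-4\right) = - \frac{1}{2} \approx -0.5$)
$o{\left(k,D \right)} = - \frac{1}{2}$
$W{\left(y \right)} = - \frac{y}{2}$
$W{\left(b{\left(w{\left(-1,-4 \right)} \right)} \right)} - 46501 = - \frac{3 - -3 + \left(-1 - -4\right)^{2}}{2} - 46501 = - \frac{3 + \left(-1 + 4\right) + \left(-1 + 4\right)^{2}}{2} - 46501 = - \frac{3 + 3 + 3^{2}}{2} - 46501 = - \frac{3 + 3 + 9}{2} - 46501 = \left(- \frac{1}{2}\right) 15 - 46501 = - \frac{15}{2} - 46501 = - \frac{93017}{2}$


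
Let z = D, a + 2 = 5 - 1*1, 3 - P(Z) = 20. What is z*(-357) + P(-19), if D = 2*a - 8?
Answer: 1411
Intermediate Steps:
P(Z) = -17 (P(Z) = 3 - 1*20 = 3 - 20 = -17)
a = 2 (a = -2 + (5 - 1*1) = -2 + (5 - 1) = -2 + 4 = 2)
D = -4 (D = 2*2 - 8 = 4 - 8 = -4)
z = -4
z*(-357) + P(-19) = -4*(-357) - 17 = 1428 - 17 = 1411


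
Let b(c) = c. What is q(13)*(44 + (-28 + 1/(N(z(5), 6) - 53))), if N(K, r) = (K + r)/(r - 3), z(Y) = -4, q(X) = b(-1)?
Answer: -2509/157 ≈ -15.981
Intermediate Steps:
q(X) = -1
N(K, r) = (K + r)/(-3 + r)
q(13)*(44 + (-28 + 1/(N(z(5), 6) - 53))) = -(44 + (-28 + 1/((-4 + 6)/(-3 + 6) - 53))) = -(44 + (-28 + 1/(2/3 - 53))) = -(44 + (-28 + 1/((⅓)*2 - 53))) = -(44 + (-28 + 1/(⅔ - 53))) = -(44 + (-28 + 1/(-157/3))) = -(44 + (-28 - 3/157)) = -(44 - 4399/157) = -1*2509/157 = -2509/157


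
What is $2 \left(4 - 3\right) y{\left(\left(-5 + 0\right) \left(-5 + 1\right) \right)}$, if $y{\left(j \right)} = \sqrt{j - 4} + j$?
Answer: $48$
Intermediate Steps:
$y{\left(j \right)} = j + \sqrt{-4 + j}$ ($y{\left(j \right)} = \sqrt{-4 + j} + j = j + \sqrt{-4 + j}$)
$2 \left(4 - 3\right) y{\left(\left(-5 + 0\right) \left(-5 + 1\right) \right)} = 2 \left(4 - 3\right) \left(\left(-5 + 0\right) \left(-5 + 1\right) + \sqrt{-4 + \left(-5 + 0\right) \left(-5 + 1\right)}\right) = 2 \cdot 1 \left(\left(-5\right) \left(-4\right) + \sqrt{-4 - -20}\right) = 2 \left(20 + \sqrt{-4 + 20}\right) = 2 \left(20 + \sqrt{16}\right) = 2 \left(20 + 4\right) = 2 \cdot 24 = 48$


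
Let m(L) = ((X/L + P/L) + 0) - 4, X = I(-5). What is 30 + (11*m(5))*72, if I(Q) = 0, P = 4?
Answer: -12522/5 ≈ -2504.4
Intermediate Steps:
X = 0
m(L) = -4 + 4/L (m(L) = ((0/L + 4/L) + 0) - 4 = ((0 + 4/L) + 0) - 4 = (4/L + 0) - 4 = 4/L - 4 = -4 + 4/L)
30 + (11*m(5))*72 = 30 + (11*(-4 + 4/5))*72 = 30 + (11*(-4 + 4*(⅕)))*72 = 30 + (11*(-4 + ⅘))*72 = 30 + (11*(-16/5))*72 = 30 - 176/5*72 = 30 - 12672/5 = -12522/5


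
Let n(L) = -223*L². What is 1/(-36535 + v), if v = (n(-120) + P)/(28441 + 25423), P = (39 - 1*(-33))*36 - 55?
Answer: -53864/1971129903 ≈ -2.7326e-5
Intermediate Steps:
P = 2537 (P = (39 + 33)*36 - 55 = 72*36 - 55 = 2592 - 55 = 2537)
v = -3208663/53864 (v = (-223*(-120)² + 2537)/(28441 + 25423) = (-223*14400 + 2537)/53864 = (-3211200 + 2537)*(1/53864) = -3208663*1/53864 = -3208663/53864 ≈ -59.570)
1/(-36535 + v) = 1/(-36535 - 3208663/53864) = 1/(-1971129903/53864) = -53864/1971129903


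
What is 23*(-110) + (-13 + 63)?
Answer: -2480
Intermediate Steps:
23*(-110) + (-13 + 63) = -2530 + 50 = -2480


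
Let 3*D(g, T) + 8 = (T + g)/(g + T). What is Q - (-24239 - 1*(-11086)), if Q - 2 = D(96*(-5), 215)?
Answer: 39458/3 ≈ 13153.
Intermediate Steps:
D(g, T) = -7/3 (D(g, T) = -8/3 + ((T + g)/(g + T))/3 = -8/3 + ((T + g)/(T + g))/3 = -8/3 + (1/3)*1 = -8/3 + 1/3 = -7/3)
Q = -1/3 (Q = 2 - 7/3 = -1/3 ≈ -0.33333)
Q - (-24239 - 1*(-11086)) = -1/3 - (-24239 - 1*(-11086)) = -1/3 - (-24239 + 11086) = -1/3 - 1*(-13153) = -1/3 + 13153 = 39458/3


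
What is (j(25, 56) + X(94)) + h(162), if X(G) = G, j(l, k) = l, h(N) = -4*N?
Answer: -529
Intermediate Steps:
(j(25, 56) + X(94)) + h(162) = (25 + 94) - 4*162 = 119 - 648 = -529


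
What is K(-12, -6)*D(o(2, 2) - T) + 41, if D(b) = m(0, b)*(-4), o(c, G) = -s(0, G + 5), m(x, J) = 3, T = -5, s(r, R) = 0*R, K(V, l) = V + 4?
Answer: 137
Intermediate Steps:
K(V, l) = 4 + V
s(r, R) = 0
o(c, G) = 0 (o(c, G) = -1*0 = 0)
D(b) = -12 (D(b) = 3*(-4) = -12)
K(-12, -6)*D(o(2, 2) - T) + 41 = (4 - 12)*(-12) + 41 = -8*(-12) + 41 = 96 + 41 = 137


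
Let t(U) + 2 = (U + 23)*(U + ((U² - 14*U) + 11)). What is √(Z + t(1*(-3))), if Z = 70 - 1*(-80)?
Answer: 4*√83 ≈ 36.442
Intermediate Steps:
Z = 150 (Z = 70 + 80 = 150)
t(U) = -2 + (23 + U)*(11 + U² - 13*U) (t(U) = -2 + (U + 23)*(U + ((U² - 14*U) + 11)) = -2 + (23 + U)*(U + (11 + U² - 14*U)) = -2 + (23 + U)*(11 + U² - 13*U))
√(Z + t(1*(-3))) = √(150 + (251 + (1*(-3))³ - 288*(-3) + 10*(1*(-3))²)) = √(150 + (251 + (-3)³ - 288*(-3) + 10*(-3)²)) = √(150 + (251 - 27 + 864 + 10*9)) = √(150 + (251 - 27 + 864 + 90)) = √(150 + 1178) = √1328 = 4*√83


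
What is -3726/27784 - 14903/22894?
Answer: -5427913/6913988 ≈ -0.78506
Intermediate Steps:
-3726/27784 - 14903/22894 = -3726*1/27784 - 14903*1/22894 = -81/604 - 14903/22894 = -5427913/6913988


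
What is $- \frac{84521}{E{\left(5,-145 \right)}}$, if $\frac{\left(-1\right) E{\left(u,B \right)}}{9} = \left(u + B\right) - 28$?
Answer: $- \frac{84521}{1512} \approx -55.9$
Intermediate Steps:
$E{\left(u,B \right)} = 252 - 9 B - 9 u$ ($E{\left(u,B \right)} = - 9 \left(\left(u + B\right) - 28\right) = - 9 \left(\left(B + u\right) - 28\right) = - 9 \left(-28 + B + u\right) = 252 - 9 B - 9 u$)
$- \frac{84521}{E{\left(5,-145 \right)}} = - \frac{84521}{252 - -1305 - 45} = - \frac{84521}{252 + 1305 - 45} = - \frac{84521}{1512}$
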